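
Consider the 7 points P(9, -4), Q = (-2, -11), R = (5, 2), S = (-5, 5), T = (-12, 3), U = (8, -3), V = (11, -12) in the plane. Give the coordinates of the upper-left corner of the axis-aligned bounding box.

(-12, 5)

x-range [-12, 11], y-range [-12, 5].
The upper-left corner is (-12, 5).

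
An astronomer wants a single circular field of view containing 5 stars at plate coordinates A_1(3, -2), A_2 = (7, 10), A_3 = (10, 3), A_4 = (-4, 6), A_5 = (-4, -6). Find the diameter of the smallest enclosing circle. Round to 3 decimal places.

19.416

By Welzl's lemma the MEC is supported by two points (diametrically opposite) or three points (on a circumcircle).
The farthest pair is A_2–A_5 with squared distance 377. The circle on this segment as diameter has centre (1.5, 2) and r² = 377/4 = 94.25.
Check A_1: distance² to centre = 18.25 ≤ 94.25, so it lies inside.
All remaining points lie in this disk, and no smaller disk contains both endpoints, so this is the minimum enclosing circle.
Diameter = 2r = 2√(94.25) ≈ 19.416.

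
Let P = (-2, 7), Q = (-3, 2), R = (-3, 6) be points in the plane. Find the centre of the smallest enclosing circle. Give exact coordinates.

Side lengths²: PQ² = 26, PR² = 2, QR² = 16.
Since PQ² = 26 ≥ 16 + 2 = 18, the angle opposite PQ is not acute, so the smallest enclosing circle has PQ as diameter.
Centre = midpoint of PQ = (-2.5, 4.5), r² = 26/4 = 6.5.
Centre = (-2.5, 4.5).

(-2.5, 4.5)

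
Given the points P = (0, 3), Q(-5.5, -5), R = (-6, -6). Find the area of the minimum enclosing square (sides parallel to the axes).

81

The bounding box has width 6 and height 9.
An axis-aligned square enclosing the set must have side ≥ max(width, height).
So the minimum side is max(6, 9) = 9.
Area = 9² = 81.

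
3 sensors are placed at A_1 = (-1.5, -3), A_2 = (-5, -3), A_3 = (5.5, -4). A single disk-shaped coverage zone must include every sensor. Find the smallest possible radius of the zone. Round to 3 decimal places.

5.274

Side lengths²: A_1A_2² = 12.25, A_1A_3² = 50, A_2A_3² = 111.25.
Since A_2A_3² = 111.25 ≥ 50 + 12.25 = 62.25, the angle opposite A_2A_3 is not acute, so the smallest enclosing circle has A_2A_3 as diameter.
Centre = midpoint of A_2A_3 = (0.25, -3.5), r² = 111.25/4 = 27.8125.
r = √(27.8125) ≈ 5.274.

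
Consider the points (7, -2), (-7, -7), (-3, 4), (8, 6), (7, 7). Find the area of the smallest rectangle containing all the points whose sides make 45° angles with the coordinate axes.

In coordinates u = x + y, v = x − y the rectangle is axis-aligned; the map (x,y)→(u,v) scales areas by 2.
u-values: 5, -14, 1, 14, 14; range = 14 − (-14) = 28.
v-values: 9, 0, -7, 2, 0; range = 9 − (-7) = 16.
Area = (28 × 16) / 2 = 224.

224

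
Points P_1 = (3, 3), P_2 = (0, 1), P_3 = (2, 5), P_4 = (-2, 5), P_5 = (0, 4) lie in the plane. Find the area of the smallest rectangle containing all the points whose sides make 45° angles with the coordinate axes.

In coordinates u = x + y, v = x − y the rectangle is axis-aligned; the map (x,y)→(u,v) scales areas by 2.
u-values: 6, 1, 7, 3, 4; range = 7 − 1 = 6.
v-values: 0, -1, -3, -7, -4; range = 0 − (-7) = 7.
Area = (6 × 7) / 2 = 21.

21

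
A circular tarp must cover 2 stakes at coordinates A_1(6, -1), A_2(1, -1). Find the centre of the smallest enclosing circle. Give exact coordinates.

The smallest circle enclosing two points has them as diameter endpoints.
Centre = midpoint = (3.5, -1); r² = |A_1A_2|²/4 = 25/4 = 6.25.
Centre = (3.5, -1).

(3.5, -1)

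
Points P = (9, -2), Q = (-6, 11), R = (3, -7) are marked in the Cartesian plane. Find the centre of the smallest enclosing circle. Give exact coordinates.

(-1/34, 93/34)

Side lengths²: PQ² = 394, PR² = 61, QR² = 405.
Since QR² = 405 < 394 + 61 = 455, the triangle is acute, so the smallest enclosing circle is the circumcircle.
Circumcentre = (-1/34, 93/34), r² = 60085/578.
Centre = (-1/34, 93/34).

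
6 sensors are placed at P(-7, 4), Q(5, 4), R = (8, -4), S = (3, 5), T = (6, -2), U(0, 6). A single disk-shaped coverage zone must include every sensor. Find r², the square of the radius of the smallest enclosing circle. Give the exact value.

The farthest pair is P–R with squared distance 289. The circle on this segment as diameter has centre (0.5, 0) and r² = 289/4 = 72.25.
Check Q: distance² to centre = 36.25 ≤ 72.25, so it lies inside.
All remaining points lie in this disk, and no smaller disk contains both endpoints, so this is the minimum enclosing circle.

72.25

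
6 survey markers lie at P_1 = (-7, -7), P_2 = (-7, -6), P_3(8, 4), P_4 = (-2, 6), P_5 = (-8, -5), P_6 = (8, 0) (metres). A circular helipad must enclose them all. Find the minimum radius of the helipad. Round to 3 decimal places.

9.301

By Welzl's lemma the MEC is supported by two points (diametrically opposite) or three points (on a circumcircle).
The farthest pair is P_1–P_3 with squared distance 346. The circle on this segment as diameter has centre (0.5, -1.5) and r² = 346/4 = 86.5.
Check P_2: distance² to centre = 76.5 ≤ 86.5, so it lies inside.
All remaining points lie in this disk, and no smaller disk contains both endpoints, so this is the minimum enclosing circle.
r = √(86.5) ≈ 9.301.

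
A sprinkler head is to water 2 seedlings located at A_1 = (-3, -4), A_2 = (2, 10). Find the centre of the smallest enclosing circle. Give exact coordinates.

(-0.5, 3)

The smallest circle enclosing two points has them as diameter endpoints.
Centre = midpoint = (-0.5, 3); r² = |A_1A_2|²/4 = 221/4 = 55.25.
Centre = (-0.5, 3).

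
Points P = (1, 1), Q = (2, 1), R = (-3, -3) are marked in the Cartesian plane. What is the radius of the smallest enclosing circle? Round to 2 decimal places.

3.20

Side lengths²: PQ² = 1, PR² = 32, QR² = 41.
Since QR² = 41 ≥ 32 + 1 = 33, the angle opposite QR is not acute, so the smallest enclosing circle has QR as diameter.
Centre = midpoint of QR = (-0.5, -1), r² = 41/4 = 10.25.
r = √(10.25) ≈ 3.20.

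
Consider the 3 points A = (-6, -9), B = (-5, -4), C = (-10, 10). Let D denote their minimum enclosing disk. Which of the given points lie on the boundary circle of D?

Side lengths²: AB² = 26, AC² = 377, BC² = 221.
Since AC² = 377 ≥ 221 + 26 = 247, the angle opposite AC is not acute, so the smallest enclosing circle has AC as diameter.
Centre = midpoint of AC = (-8, 0.5), r² = 377/4 = 94.25.
The points at distance exactly r from the centre are A, C — 2 points.

A, C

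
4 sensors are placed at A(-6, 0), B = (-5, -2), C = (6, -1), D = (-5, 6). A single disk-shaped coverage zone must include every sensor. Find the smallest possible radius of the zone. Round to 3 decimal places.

6.546

The minimum enclosing circle of a finite set is fixed by two of the points (as a diameter) or three (as a circumcircle).
The minimum enclosing circle is determined by three boundary points: B, C, D.
Their circumcentre is (2/11, 2) with r² = 5185/121.
The farthest remaining point A is at distance² 5108/121 ≤ 5185/121.
r = √(5185/121) ≈ 6.546.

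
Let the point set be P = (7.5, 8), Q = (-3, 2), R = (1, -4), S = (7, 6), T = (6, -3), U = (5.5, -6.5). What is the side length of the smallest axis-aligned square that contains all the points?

The bounding box has width 10.5 and height 14.5.
An axis-aligned square enclosing the set must have side ≥ max(width, height).
So the minimum side is max(10.5, 14.5) = 14.5.

14.5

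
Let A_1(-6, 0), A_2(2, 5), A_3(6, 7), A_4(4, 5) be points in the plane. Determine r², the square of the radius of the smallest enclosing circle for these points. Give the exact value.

The minimum enclosing circle of a finite set is fixed by two of the points (as a diameter) or three (as a circumcircle).
The farthest pair is A_1–A_3 with squared distance 193. The circle on this segment as diameter has centre (0, 3.5) and r² = 193/4 = 48.25.
Check A_2: distance² to centre = 6.25 ≤ 48.25, so it lies inside.
All remaining points lie in this disk, and no smaller disk contains both endpoints, so this is the minimum enclosing circle.

48.25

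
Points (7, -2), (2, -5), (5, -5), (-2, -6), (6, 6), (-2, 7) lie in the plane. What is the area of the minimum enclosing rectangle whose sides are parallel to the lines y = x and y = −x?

190

In coordinates u = x + y, v = x − y the rectangle is axis-aligned; the map (x,y)→(u,v) scales areas by 2.
u-values: 5, -3, 0, -8, 12, 5; range = 12 − (-8) = 20.
v-values: 9, 7, 10, 4, 0, -9; range = 10 − (-9) = 19.
Area = (20 × 19) / 2 = 190.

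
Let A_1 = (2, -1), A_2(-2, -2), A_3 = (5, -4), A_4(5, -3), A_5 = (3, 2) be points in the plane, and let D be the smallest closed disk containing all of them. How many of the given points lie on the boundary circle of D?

A smallest enclosing disk is always determined by at most three of the input points on its boundary.
The minimum enclosing circle is determined by three boundary points: A_2, A_3, A_5.
Their circumcentre is (71/38, -65/38) with r² = 10865/722.
The farthest remaining point A_4 is at distance² 8281/722 ≤ 10865/722.
The points at distance exactly r from the centre are A_2, A_3, A_5 — 3 points.

3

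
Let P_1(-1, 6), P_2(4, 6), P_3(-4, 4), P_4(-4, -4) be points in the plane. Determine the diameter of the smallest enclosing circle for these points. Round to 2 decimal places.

12.81

A smallest enclosing disk is always determined by at most three of the input points on its boundary.
The farthest pair is P_2–P_4 with squared distance 164. The circle on this segment as diameter has centre (0, 1) and r² = 164/4 = 41.
Check P_1: distance² to centre = 26 ≤ 41, so it lies inside.
All remaining points lie in this disk, and no smaller disk contains both endpoints, so this is the minimum enclosing circle.
Diameter = 2r = 2√41 ≈ 12.81.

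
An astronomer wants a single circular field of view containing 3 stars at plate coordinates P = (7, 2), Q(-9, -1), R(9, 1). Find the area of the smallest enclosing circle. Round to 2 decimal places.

257.61

Side lengths²: PQ² = 265, PR² = 5, QR² = 328.
Since QR² = 328 ≥ 265 + 5 = 270, the angle opposite QR is not acute, so the smallest enclosing circle has QR as diameter.
Centre = midpoint of QR = (0, 0), r² = 328/4 = 82.
Area = π·r² = π·82 ≈ 257.61.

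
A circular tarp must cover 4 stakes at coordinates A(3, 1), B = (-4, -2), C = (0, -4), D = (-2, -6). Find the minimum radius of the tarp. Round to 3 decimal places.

The minimum enclosing circle is determined by three boundary points: A, B, D.
Their circumcentre is (5/17, -40/17) with r² = 5365/289.
The farthest remaining point C is at distance² 809/289 ≤ 5365/289.
r = √(5365/289) ≈ 4.309.

4.309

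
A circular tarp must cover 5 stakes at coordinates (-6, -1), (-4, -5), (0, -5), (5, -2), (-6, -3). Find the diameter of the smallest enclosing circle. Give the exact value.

A smallest enclosing disk is always determined by at most three of the input points on its boundary.
The minimum enclosing circle is determined by three boundary points: (-6, -1), (5, -2), (-6, -3).
Their circumcentre is (-6/11, -2) with r² = 3721/121.
The farthest remaining point (-4, -5) is at distance² 2533/121 ≤ 3721/121.
Diameter = 2r = 2√(3721/121) = 122/11.

122/11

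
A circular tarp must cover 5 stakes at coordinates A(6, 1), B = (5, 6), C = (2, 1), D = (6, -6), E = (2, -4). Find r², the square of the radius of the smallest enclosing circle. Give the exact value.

By Welzl's lemma the MEC is supported by two points (diametrically opposite) or three points (on a circumcircle).
The farthest pair is B–D with squared distance 145. The circle on this segment as diameter has centre (5.5, 0) and r² = 145/4 = 36.25.
Check A: distance² to centre = 1.25 ≤ 36.25, so it lies inside.
All remaining points lie in this disk, and no smaller disk contains both endpoints, so this is the minimum enclosing circle.

36.25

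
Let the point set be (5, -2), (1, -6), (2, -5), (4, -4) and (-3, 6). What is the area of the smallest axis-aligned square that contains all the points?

The bounding box has width 8 and height 12.
An axis-aligned square enclosing the set must have side ≥ max(width, height).
So the minimum side is max(8, 12) = 12.
Area = 12² = 144.

144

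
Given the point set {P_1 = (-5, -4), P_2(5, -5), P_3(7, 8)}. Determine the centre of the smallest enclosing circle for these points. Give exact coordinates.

Side lengths²: P_1P_2² = 101, P_1P_3² = 288, P_2P_3² = 173.
Since P_1P_3² = 288 ≥ 173 + 101 = 274, the angle opposite P_1P_3 is not acute, so the smallest enclosing circle has P_1P_3 as diameter.
Centre = midpoint of P_1P_3 = (1, 2), r² = 288/4 = 72.
Centre = (1, 2).

(1, 2)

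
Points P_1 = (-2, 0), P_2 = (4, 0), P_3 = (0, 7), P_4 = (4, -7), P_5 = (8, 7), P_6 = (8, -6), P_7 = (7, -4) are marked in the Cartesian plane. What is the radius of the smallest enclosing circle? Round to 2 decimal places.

By Welzl's lemma the MEC is supported by two points (diametrically opposite) or three points (on a circumcircle).
The farthest pair is P_3–P_6 with squared distance 233. The circle on this segment as diameter has centre (4, 0.5) and r² = 233/4 = 58.25.
Check P_1: distance² to centre = 36.25 ≤ 58.25, so it lies inside.
All remaining points lie in this disk, and no smaller disk contains both endpoints, so this is the minimum enclosing circle.
r = √(58.25) ≈ 7.63.

7.63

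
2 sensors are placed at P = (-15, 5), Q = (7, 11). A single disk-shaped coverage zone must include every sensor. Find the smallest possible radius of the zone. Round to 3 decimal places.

11.402

The smallest circle enclosing two points has them as diameter endpoints.
Centre = midpoint = (-4, 8); r² = |PQ|²/4 = 520/4 = 130.
r = √130 ≈ 11.402.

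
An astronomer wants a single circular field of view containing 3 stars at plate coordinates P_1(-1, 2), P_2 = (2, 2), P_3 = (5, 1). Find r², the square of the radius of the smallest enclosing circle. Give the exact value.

9.25

Side lengths²: P_1P_2² = 9, P_1P_3² = 37, P_2P_3² = 10.
Since P_1P_3² = 37 ≥ 10 + 9 = 19, the angle opposite P_1P_3 is not acute, so the smallest enclosing circle has P_1P_3 as diameter.
Centre = midpoint of P_1P_3 = (2, 1.5), r² = 37/4 = 9.25.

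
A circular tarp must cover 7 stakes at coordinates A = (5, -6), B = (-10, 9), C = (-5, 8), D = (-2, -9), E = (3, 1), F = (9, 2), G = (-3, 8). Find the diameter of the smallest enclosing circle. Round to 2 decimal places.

21.69

The minimum enclosing circle of a finite set is fixed by two of the points (as a diameter) or three (as a circumcircle).
The minimum enclosing circle is determined by three boundary points: B, D, F.
Their circumcentre is (-24/13, 24/13) with r² = 19885/169.
The farthest remaining point A is at distance² 18325/169 ≤ 19885/169.
Diameter = 2r = 2√(19885/169) ≈ 21.69.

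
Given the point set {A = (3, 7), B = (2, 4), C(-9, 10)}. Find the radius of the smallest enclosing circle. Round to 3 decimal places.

Side lengths²: AB² = 10, AC² = 153, BC² = 157.
Since BC² = 157 < 153 + 10 = 163, the triangle is acute, so the smallest enclosing circle is the circumcircle.
Circumcentre = (-85/26, 193/26), r² = 13345/338.
r = √(13345/338) ≈ 6.283.

6.283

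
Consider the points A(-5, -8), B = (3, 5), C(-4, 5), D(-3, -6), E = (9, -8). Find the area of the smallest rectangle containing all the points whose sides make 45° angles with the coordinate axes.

273

In coordinates u = x + y, v = x − y the rectangle is axis-aligned; the map (x,y)→(u,v) scales areas by 2.
u-values: -13, 8, 1, -9, 1; range = 8 − (-13) = 21.
v-values: 3, -2, -9, 3, 17; range = 17 − (-9) = 26.
Area = (21 × 26) / 2 = 273.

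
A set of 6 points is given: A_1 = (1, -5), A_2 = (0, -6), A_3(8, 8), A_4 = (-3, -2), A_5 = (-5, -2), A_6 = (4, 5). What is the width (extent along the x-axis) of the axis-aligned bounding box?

13

max x = 8, min x = -5, so width = 13.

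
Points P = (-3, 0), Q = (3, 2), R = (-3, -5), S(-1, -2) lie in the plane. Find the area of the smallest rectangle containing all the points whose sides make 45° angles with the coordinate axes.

In coordinates u = x + y, v = x − y the rectangle is axis-aligned; the map (x,y)→(u,v) scales areas by 2.
u-values: -3, 5, -8, -3; range = 5 − (-8) = 13.
v-values: -3, 1, 2, 1; range = 2 − (-3) = 5.
Area = (13 × 5) / 2 = 32.5.

32.5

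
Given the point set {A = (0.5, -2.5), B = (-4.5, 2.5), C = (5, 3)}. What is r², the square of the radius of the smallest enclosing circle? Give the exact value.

22.85125

Side lengths²: AB² = 50, AC² = 50.5, BC² = 90.5.
Since BC² = 90.5 < 50.5 + 50 = 100.5, the triangle is acute, so the smallest enclosing circle is the circumcircle.
Circumcentre = (0.275, 2.275), r² = 22.85125.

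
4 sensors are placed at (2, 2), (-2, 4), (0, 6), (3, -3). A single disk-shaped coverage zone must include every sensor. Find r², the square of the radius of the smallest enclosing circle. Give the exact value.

22.5

The minimum enclosing circle of a finite set is fixed by two of the points (as a diameter) or three (as a circumcircle).
The farthest pair is (0, 6)–(3, -3) with squared distance 90. The circle on this segment as diameter has centre (1.5, 1.5) and r² = 90/4 = 22.5.
Check (2, 2): distance² to centre = 0.5 ≤ 22.5, so it lies inside.
All remaining points lie in this disk, and no smaller disk contains both endpoints, so this is the minimum enclosing circle.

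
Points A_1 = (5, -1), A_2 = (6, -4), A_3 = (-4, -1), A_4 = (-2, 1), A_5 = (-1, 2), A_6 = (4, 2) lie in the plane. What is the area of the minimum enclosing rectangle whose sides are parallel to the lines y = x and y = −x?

In coordinates u = x + y, v = x − y the rectangle is axis-aligned; the map (x,y)→(u,v) scales areas by 2.
u-values: 4, 2, -5, -1, 1, 6; range = 6 − (-5) = 11.
v-values: 6, 10, -3, -3, -3, 2; range = 10 − (-3) = 13.
Area = (11 × 13) / 2 = 71.5.

71.5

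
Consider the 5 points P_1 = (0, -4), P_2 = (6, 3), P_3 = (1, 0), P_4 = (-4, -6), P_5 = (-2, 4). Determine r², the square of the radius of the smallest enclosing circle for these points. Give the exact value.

45.25

The minimum enclosing circle of a finite set is fixed by two of the points (as a diameter) or three (as a circumcircle).
The farthest pair is P_2–P_4 with squared distance 181. The circle on this segment as diameter has centre (1, -1.5) and r² = 181/4 = 45.25.
Check P_1: distance² to centre = 7.25 ≤ 45.25, so it lies inside.
All remaining points lie in this disk, and no smaller disk contains both endpoints, so this is the minimum enclosing circle.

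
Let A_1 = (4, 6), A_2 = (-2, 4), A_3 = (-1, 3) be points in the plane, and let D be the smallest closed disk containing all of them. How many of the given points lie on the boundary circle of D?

2

Side lengths²: A_1A_2² = 40, A_1A_3² = 34, A_2A_3² = 2.
Since A_1A_2² = 40 ≥ 34 + 2 = 36, the angle opposite A_1A_2 is not acute, so the smallest enclosing circle has A_1A_2 as diameter.
Centre = midpoint of A_1A_2 = (1, 5), r² = 40/4 = 10.
The points at distance exactly r from the centre are A_1, A_2 — 2 points.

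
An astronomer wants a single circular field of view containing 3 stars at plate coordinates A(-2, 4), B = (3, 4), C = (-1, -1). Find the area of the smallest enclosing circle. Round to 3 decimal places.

Side lengths²: AB² = 25, AC² = 26, BC² = 41.
Since BC² = 41 < 26 + 25 = 51, the triangle is acute, so the smallest enclosing circle is the circumcircle.
Circumcentre = (0.5, 1.9), r² = 10.66.
Area = π·r² = π·10.66 ≈ 33.489.

33.489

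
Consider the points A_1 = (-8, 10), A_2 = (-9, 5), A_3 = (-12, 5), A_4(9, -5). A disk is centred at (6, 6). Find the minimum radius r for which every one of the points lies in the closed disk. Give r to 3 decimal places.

The required radius is the distance from (6, 6) to the farthest point.
Squared distances: 212, 226, 325, 130.
Maximum is 325, attained at A_3.
r = √325 ≈ 18.028.

18.028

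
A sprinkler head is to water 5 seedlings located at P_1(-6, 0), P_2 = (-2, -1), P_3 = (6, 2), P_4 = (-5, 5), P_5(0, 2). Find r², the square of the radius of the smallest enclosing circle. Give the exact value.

31265/841

A smallest enclosing disk is always determined by at most three of the input points on its boundary.
The minimum enclosing circle is determined by three boundary points: P_1, P_3, P_4.
Their circumcentre is (-2/29, 41/29) with r² = 31265/841.
The farthest remaining point P_2 is at distance² 8036/841 ≤ 31265/841.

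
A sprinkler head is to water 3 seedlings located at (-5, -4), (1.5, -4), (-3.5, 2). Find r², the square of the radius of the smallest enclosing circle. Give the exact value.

Call the three points A, B, C in the order given.
Side lengths²: AB² = 42.25, AC² = 38.25, BC² = 61.
Since BC² = 61 < 42.25 + 38.25 = 80.5, the triangle is acute, so the smallest enclosing circle is the circumcircle.
Circumcentre = (-1.75, -1.625), r² = 16.203125.

16.203125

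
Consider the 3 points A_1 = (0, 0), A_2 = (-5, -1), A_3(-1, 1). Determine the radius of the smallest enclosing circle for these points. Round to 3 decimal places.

Side lengths²: A_1A_2² = 26, A_1A_3² = 2, A_2A_3² = 20.
Since A_1A_2² = 26 ≥ 20 + 2 = 22, the angle opposite A_1A_2 is not acute, so the smallest enclosing circle has A_1A_2 as diameter.
Centre = midpoint of A_1A_2 = (-2.5, -0.5), r² = 26/4 = 6.5.
r = √(6.5) ≈ 2.550.

2.550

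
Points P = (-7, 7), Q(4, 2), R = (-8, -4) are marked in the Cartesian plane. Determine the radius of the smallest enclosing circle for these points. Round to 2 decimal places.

7.11

Side lengths²: PQ² = 146, PR² = 122, QR² = 180.
Since QR² = 180 < 146 + 122 = 268, the triangle is acute, so the smallest enclosing circle is the circumcircle.
Circumcentre = (-64/21, 23/21), r² = 22265/441.
r = √(22265/441) ≈ 7.11.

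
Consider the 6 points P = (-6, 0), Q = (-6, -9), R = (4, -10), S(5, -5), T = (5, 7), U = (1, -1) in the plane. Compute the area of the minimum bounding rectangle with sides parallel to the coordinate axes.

x ranges over [-6, 5], width 11.
y ranges over [-10, 7], height 17.
Area = 11 × 17 = 187.

187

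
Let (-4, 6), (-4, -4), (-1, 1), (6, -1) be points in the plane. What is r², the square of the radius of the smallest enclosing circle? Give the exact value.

40.6025

By Welzl's lemma the MEC is supported by two points (diametrically opposite) or three points (on a circumcircle).
The minimum enclosing circle is determined by three boundary points: (-4, 6), (-4, -4), (6, -1).
Their circumcentre is (-0.05, 1) with r² = 40.6025.
The farthest remaining point (-1, 1) is at distance² 0.9025 ≤ 40.6025.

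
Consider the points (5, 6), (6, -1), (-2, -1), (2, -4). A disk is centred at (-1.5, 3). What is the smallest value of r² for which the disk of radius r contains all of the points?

72.25

The required radius is the distance from (-1.5, 3) to the farthest point.
Squared distances: 51.25, 72.25, 16.25, 61.25.
Maximum is 72.25, attained at (6, -1).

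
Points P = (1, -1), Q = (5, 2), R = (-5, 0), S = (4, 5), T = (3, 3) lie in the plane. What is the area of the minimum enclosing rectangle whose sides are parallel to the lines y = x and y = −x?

In coordinates u = x + y, v = x − y the rectangle is axis-aligned; the map (x,y)→(u,v) scales areas by 2.
u-values: 0, 7, -5, 9, 6; range = 9 − (-5) = 14.
v-values: 2, 3, -5, -1, 0; range = 3 − (-5) = 8.
Area = (14 × 8) / 2 = 56.

56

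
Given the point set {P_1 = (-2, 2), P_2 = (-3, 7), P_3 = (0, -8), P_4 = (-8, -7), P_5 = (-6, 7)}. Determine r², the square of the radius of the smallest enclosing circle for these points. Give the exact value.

By Welzl's lemma the MEC is supported by two points (diametrically opposite) or three points (on a circumcircle).
The minimum enclosing circle is determined by three boundary points: P_3, P_4, P_5.
Their circumcentre is (-119/38, -21/38) with r² = 47125/722.
The farthest remaining point P_2 is at distance² 41197/722 ≤ 47125/722.

47125/722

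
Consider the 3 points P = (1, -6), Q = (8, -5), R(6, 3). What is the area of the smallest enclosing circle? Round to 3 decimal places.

Side lengths²: PQ² = 50, PR² = 106, QR² = 68.
Since PR² = 106 < 68 + 50 = 118, the triangle is acute, so the smallest enclosing circle is the circumcircle.
Circumcentre = (115/29, -51/29), r² = 22525/841.
Area = π·r² = π·22525/841 ≈ 84.143.

84.143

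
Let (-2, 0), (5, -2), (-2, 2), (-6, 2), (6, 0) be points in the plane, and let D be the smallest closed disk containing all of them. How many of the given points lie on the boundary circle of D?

2

By Welzl's lemma the MEC is supported by two points (diametrically opposite) or three points (on a circumcircle).
The farthest pair is (-6, 2)–(6, 0) with squared distance 148. The circle on this segment as diameter has centre (0, 1) and r² = 148/4 = 37.
Check (-2, 0): distance² to centre = 5 ≤ 37, so it lies inside.
All remaining points lie in this disk, and no smaller disk contains both endpoints, so this is the minimum enclosing circle.
The points at distance exactly r from the centre are (-6, 2), (6, 0) — 2 points.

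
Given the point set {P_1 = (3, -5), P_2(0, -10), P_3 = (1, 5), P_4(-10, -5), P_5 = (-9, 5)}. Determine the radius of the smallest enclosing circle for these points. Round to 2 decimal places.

The minimum enclosing circle of a finite set is fixed by two of the points (as a diameter) or three (as a circumcircle).
The minimum enclosing circle is determined by three boundary points: P_2, P_3, P_5.
Their circumcentre is (-4, -2.2) with r² = 76.84.
The farthest remaining point P_1 is at distance² 56.84 ≤ 76.84.
r = √(76.84) ≈ 8.77.

8.77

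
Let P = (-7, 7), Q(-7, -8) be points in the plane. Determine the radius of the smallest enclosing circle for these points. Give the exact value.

7.5

The smallest circle enclosing two points has them as diameter endpoints.
Centre = midpoint = (-7, -0.5); r² = |PQ|²/4 = 225/4 = 56.25.
r = √(56.25) = 7.5.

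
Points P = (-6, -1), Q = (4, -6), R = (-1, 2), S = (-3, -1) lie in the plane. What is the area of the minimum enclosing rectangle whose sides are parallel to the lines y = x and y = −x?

60

In coordinates u = x + y, v = x − y the rectangle is axis-aligned; the map (x,y)→(u,v) scales areas by 2.
u-values: -7, -2, 1, -4; range = 1 − (-7) = 8.
v-values: -5, 10, -3, -2; range = 10 − (-5) = 15.
Area = (8 × 15) / 2 = 60.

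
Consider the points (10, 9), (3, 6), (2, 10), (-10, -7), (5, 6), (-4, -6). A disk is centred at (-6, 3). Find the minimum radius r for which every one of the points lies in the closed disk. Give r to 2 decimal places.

The required radius is the distance from (-6, 3) to the farthest point.
Squared distances: 292, 90, 113, 116, 130, 85.
Maximum is 292, attained at (10, 9).
r = √292 ≈ 17.09.

17.09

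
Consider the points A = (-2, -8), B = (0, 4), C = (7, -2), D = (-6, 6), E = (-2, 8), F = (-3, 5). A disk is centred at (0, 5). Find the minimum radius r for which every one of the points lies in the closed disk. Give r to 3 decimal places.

The required radius is the distance from (0, 5) to the farthest point.
Squared distances: 173, 1, 98, 37, 13, 9.
Maximum is 173, attained at A.
r = √173 ≈ 13.153.

13.153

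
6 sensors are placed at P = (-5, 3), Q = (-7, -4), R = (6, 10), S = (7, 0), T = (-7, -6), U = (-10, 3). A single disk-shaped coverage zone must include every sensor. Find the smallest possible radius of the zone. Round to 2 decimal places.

10.31

A smallest enclosing disk is always determined by at most three of the input points on its boundary.
The farthest pair is R–T with squared distance 425. The circle on this segment as diameter has centre (-0.5, 2) and r² = 425/4 = 106.25.
Check P: distance² to centre = 21.25 ≤ 106.25, so it lies inside.
All remaining points lie in this disk, and no smaller disk contains both endpoints, so this is the minimum enclosing circle.
r = √(106.25) ≈ 10.31.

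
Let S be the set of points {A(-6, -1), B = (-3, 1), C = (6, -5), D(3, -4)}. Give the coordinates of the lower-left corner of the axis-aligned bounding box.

x-range [-6, 6], y-range [-5, 1].
The lower-left corner is (-6, -5).

(-6, -5)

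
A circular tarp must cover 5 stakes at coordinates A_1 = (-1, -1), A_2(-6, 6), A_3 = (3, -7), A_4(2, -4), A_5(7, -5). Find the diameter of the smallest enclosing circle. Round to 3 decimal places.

The minimum enclosing circle of a finite set is fixed by two of the points (as a diameter) or three (as a circumcircle).
The farthest pair is A_2–A_5 with squared distance 290. The circle on this segment as diameter has centre (0.5, 0.5) and r² = 290/4 = 72.5.
Check A_1: distance² to centre = 4.5 ≤ 72.5, so it lies inside.
All remaining points lie in this disk, and no smaller disk contains both endpoints, so this is the minimum enclosing circle.
Diameter = 2r = 2√(72.5) ≈ 17.029.

17.029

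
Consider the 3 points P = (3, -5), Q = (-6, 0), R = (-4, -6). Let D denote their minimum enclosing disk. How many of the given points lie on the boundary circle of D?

Side lengths²: PQ² = 106, PR² = 50, QR² = 40.
Since PQ² = 106 ≥ 50 + 40 = 90, the angle opposite PQ is not acute, so the smallest enclosing circle has PQ as diameter.
Centre = midpoint of PQ = (-1.5, -2.5), r² = 106/4 = 26.5.
The points at distance exactly r from the centre are P, Q — 2 points.

2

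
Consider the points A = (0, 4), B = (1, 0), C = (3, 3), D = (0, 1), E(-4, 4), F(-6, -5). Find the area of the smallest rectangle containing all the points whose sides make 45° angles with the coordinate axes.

In coordinates u = x + y, v = x − y the rectangle is axis-aligned; the map (x,y)→(u,v) scales areas by 2.
u-values: 4, 1, 6, 1, 0, -11; range = 6 − (-11) = 17.
v-values: -4, 1, 0, -1, -8, -1; range = 1 − (-8) = 9.
Area = (17 × 9) / 2 = 76.5.

76.5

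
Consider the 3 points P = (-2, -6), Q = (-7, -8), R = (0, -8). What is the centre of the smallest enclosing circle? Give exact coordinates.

(-3.5, -8)

Side lengths²: PQ² = 29, PR² = 8, QR² = 49.
Since QR² = 49 ≥ 29 + 8 = 37, the angle opposite QR is not acute, so the smallest enclosing circle has QR as diameter.
Centre = midpoint of QR = (-3.5, -8), r² = 49/4 = 12.25.
Centre = (-3.5, -8).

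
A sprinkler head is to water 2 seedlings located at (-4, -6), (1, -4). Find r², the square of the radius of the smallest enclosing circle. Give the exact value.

The smallest circle enclosing two points has them as diameter endpoints.
Centre = midpoint = (-1.5, -5); r² = |(-4, -6)−(1, -4)|²/4 = 29/4 = 7.25.

7.25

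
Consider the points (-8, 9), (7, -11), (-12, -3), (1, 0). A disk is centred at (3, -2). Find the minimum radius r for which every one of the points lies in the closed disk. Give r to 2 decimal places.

15.56

The required radius is the distance from (3, -2) to the farthest point.
Squared distances: 242, 97, 226, 8.
Maximum is 242, attained at (-8, 9).
r = √242 ≈ 15.56.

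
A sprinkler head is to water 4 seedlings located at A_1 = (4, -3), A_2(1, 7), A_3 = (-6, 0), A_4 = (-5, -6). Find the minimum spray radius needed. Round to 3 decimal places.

The minimum enclosing circle of a finite set is fixed by two of the points (as a diameter) or three (as a circumcircle).
The farthest pair is A_2–A_4 with squared distance 205. The circle on this segment as diameter has centre (-2, 0.5) and r² = 205/4 = 51.25.
Check A_1: distance² to centre = 48.25 ≤ 51.25, so it lies inside.
All remaining points lie in this disk, and no smaller disk contains both endpoints, so this is the minimum enclosing circle.
r = √(51.25) ≈ 7.159.

7.159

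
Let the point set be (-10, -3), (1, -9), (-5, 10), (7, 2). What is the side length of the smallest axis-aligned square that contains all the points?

19

The bounding box has width 17 and height 19.
An axis-aligned square enclosing the set must have side ≥ max(width, height).
So the minimum side is max(17, 19) = 19.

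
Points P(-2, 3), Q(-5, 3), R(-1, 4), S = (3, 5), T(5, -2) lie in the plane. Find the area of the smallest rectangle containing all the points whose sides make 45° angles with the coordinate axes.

75

In coordinates u = x + y, v = x − y the rectangle is axis-aligned; the map (x,y)→(u,v) scales areas by 2.
u-values: 1, -2, 3, 8, 3; range = 8 − (-2) = 10.
v-values: -5, -8, -5, -2, 7; range = 7 − (-8) = 15.
Area = (10 × 15) / 2 = 75.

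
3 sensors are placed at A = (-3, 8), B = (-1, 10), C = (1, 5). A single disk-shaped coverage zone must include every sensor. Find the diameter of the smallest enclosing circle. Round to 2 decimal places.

5.44

Side lengths²: AB² = 8, AC² = 25, BC² = 29.
Since BC² = 29 < 25 + 8 = 33, the triangle is acute, so the smallest enclosing circle is the circumcircle.
Circumcentre = (-5/14, 103/14), r² = 725/98.
Diameter = 2r = 2√(725/98) ≈ 5.44.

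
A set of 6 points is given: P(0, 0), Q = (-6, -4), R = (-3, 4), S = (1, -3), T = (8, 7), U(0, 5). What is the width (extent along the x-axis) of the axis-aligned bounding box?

14

max x = 8, min x = -6, so width = 14.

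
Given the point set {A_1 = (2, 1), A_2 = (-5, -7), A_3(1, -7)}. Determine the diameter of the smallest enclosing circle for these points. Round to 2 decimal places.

10.63

Side lengths²: A_1A_2² = 113, A_1A_3² = 65, A_2A_3² = 36.
Since A_1A_2² = 113 ≥ 65 + 36 = 101, the angle opposite A_1A_2 is not acute, so the smallest enclosing circle has A_1A_2 as diameter.
Centre = midpoint of A_1A_2 = (-1.5, -3), r² = 113/4 = 28.25.
Diameter = 2r = 2√(28.25) ≈ 10.63.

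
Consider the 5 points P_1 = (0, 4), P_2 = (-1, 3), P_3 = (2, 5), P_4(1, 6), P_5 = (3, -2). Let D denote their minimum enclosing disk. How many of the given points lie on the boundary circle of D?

A smallest enclosing disk is always determined by at most three of the input points on its boundary.
The farthest pair is P_4–P_5 with squared distance 68. The circle on this segment as diameter has centre (2, 2) and r² = 68/4 = 17.
Check P_1: distance² to centre = 8 ≤ 17, so it lies inside.
All remaining points lie in this disk, and no smaller disk contains both endpoints, so this is the minimum enclosing circle.
The points at distance exactly r from the centre are P_4, P_5 — 2 points.

2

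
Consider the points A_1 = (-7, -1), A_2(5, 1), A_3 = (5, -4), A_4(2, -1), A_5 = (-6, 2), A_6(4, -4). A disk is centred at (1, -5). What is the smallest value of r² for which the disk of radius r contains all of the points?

98

The required radius is the distance from (1, -5) to the farthest point.
Squared distances: 80, 52, 17, 17, 98, 10.
Maximum is 98, attained at A_5.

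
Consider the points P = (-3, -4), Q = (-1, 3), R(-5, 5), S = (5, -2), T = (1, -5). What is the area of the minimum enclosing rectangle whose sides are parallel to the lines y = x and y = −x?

In coordinates u = x + y, v = x − y the rectangle is axis-aligned; the map (x,y)→(u,v) scales areas by 2.
u-values: -7, 2, 0, 3, -4; range = 3 − (-7) = 10.
v-values: 1, -4, -10, 7, 6; range = 7 − (-10) = 17.
Area = (10 × 17) / 2 = 85.

85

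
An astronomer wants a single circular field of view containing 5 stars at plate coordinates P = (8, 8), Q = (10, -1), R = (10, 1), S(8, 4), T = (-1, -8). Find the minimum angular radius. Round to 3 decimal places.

9.179

The minimum enclosing circle of a finite set is fixed by two of the points (as a diameter) or three (as a circumcircle).
The farthest pair is P–T with squared distance 337. The circle on this segment as diameter has centre (3.5, 0) and r² = 337/4 = 84.25.
Check Q: distance² to centre = 43.25 ≤ 84.25, so it lies inside.
All remaining points lie in this disk, and no smaller disk contains both endpoints, so this is the minimum enclosing circle.
r = √(84.25) ≈ 9.179.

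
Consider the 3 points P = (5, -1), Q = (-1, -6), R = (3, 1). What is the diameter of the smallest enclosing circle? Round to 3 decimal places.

Side lengths²: PQ² = 61, PR² = 8, QR² = 65.
Since QR² = 65 < 61 + 8 = 69, the triangle is acute, so the smallest enclosing circle is the circumcircle.
Circumcentre = (29/22, -59/22), r² = 3965/242.
Diameter = 2r = 2√(3965/242) ≈ 8.096.

8.096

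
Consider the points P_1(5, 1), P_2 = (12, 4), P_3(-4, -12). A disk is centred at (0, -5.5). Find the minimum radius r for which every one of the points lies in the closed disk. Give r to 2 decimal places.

The required radius is the distance from (0, -5.5) to the farthest point.
Squared distances: 67.25, 234.25, 58.25.
Maximum is 234.25, attained at P_2.
r = √(234.25) ≈ 15.31.

15.31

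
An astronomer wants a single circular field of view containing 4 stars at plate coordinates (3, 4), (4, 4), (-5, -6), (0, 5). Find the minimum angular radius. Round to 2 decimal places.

6.73

The minimum enclosing circle of a finite set is fixed by two of the points (as a diameter) or three (as a circumcircle).
The farthest pair is (4, 4)–(-5, -6) with squared distance 181. The circle on this segment as diameter has centre (-0.5, -1) and r² = 181/4 = 45.25.
Check (3, 4): distance² to centre = 37.25 ≤ 45.25, so it lies inside.
All remaining points lie in this disk, and no smaller disk contains both endpoints, so this is the minimum enclosing circle.
r = √(45.25) ≈ 6.73.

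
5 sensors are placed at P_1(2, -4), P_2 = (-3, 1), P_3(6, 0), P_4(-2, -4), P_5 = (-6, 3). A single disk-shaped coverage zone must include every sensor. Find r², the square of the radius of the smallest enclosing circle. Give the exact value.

38.25

A smallest enclosing disk is always determined by at most three of the input points on its boundary.
The farthest pair is P_3–P_5 with squared distance 153. The circle on this segment as diameter has centre (0, 1.5) and r² = 153/4 = 38.25.
Check P_1: distance² to centre = 34.25 ≤ 38.25, so it lies inside.
All remaining points lie in this disk, and no smaller disk contains both endpoints, so this is the minimum enclosing circle.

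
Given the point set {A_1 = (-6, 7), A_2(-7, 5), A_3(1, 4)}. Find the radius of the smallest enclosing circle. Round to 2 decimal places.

4.03

Side lengths²: A_1A_2² = 5, A_1A_3² = 58, A_2A_3² = 65.
Since A_2A_3² = 65 ≥ 58 + 5 = 63, the angle opposite A_2A_3 is not acute, so the smallest enclosing circle has A_2A_3 as diameter.
Centre = midpoint of A_2A_3 = (-3, 4.5), r² = 65/4 = 16.25.
r = √(16.25) ≈ 4.03.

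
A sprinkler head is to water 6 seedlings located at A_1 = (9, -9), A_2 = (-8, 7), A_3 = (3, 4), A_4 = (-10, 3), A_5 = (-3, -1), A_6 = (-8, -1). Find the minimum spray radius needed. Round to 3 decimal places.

11.673

The minimum enclosing circle of a finite set is fixed by two of the points (as a diameter) or three (as a circumcircle).
The farthest pair is A_1–A_2 with squared distance 545. The circle on this segment as diameter has centre (0.5, -1) and r² = 545/4 = 136.25.
Check A_3: distance² to centre = 31.25 ≤ 136.25, so it lies inside.
All remaining points lie in this disk, and no smaller disk contains both endpoints, so this is the minimum enclosing circle.
r = √(136.25) ≈ 11.673.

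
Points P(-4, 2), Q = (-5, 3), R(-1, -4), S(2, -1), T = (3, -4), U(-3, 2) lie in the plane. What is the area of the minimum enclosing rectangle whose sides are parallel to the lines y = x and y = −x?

In coordinates u = x + y, v = x − y the rectangle is axis-aligned; the map (x,y)→(u,v) scales areas by 2.
u-values: -2, -2, -5, 1, -1, -1; range = 1 − (-5) = 6.
v-values: -6, -8, 3, 3, 7, -5; range = 7 − (-8) = 15.
Area = (6 × 15) / 2 = 45.

45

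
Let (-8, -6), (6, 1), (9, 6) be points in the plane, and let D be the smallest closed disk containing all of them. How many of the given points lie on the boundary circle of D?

Call the three points A, B, C in the order given.
Side lengths²: AB² = 245, AC² = 433, BC² = 34.
Since AC² = 433 ≥ 245 + 34 = 279, the angle opposite AC is not acute, so the smallest enclosing circle has AC as diameter.
Centre = midpoint of AC = (0.5, 0), r² = 433/4 = 108.25.
The points at distance exactly r from the centre are (-8, -6), (9, 6) — 2 points.

2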